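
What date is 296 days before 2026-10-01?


Start: 2026-10-01, subtract 296 days
Back 1 day from October 1 reaches September 30, 2026 -> 295 left
September 2026 has 30 days -> back to August 31, 2026 -> 265 left
August 2026 has 31 days -> back to July 31, 2026 -> 234 left
July 2026 has 31 days -> back to June 30, 2026 -> 203 left
June 2026 has 30 days -> back to May 31, 2026 -> 173 left
May 2026 has 31 days -> back to April 30, 2026 -> 142 left
April 2026 has 30 days -> back to March 31, 2026 -> 112 left
March 2026 has 31 days -> back to February 28, 2026 -> 81 left
February 2026 has 28 days -> back to January 31, 2026 -> 53 left
January 2026 has 31 days -> back to December 31, 2025 -> 22 left
December 2025: 31 - 22 = 9 -> lands on December 9

Result: 2025-12-09


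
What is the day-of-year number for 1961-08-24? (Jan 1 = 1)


Date: August 24, 1961
Days in months 1 through 7: 212
Plus 24 days in August

Day of year: 236


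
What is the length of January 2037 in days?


January 2037

31 days


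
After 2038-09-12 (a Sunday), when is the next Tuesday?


Current: Sunday
Target: Tuesday
Days ahead: 2

Next Tuesday: 2038-09-14


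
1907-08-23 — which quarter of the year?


Month: August (month 8)
Q1: Jan-Mar, Q2: Apr-Jun, Q3: Jul-Sep, Q4: Oct-Dec

Q3


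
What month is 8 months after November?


November is month 11
11 + 8 = 19; wrap: 19 - 12 = 7

July


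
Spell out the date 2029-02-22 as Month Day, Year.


ISO 2029-02-22 parses as year=2029, month=02, day=22
Month 2 -> February

February 22, 2029


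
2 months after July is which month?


July is month 7
7 + 2 = 9

September


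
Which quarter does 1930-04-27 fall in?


Month: April (month 4)
Q1: Jan-Mar, Q2: Apr-Jun, Q3: Jul-Sep, Q4: Oct-Dec

Q2


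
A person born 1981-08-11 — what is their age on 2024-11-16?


Birth: 1981-08-11
Reference: 2024-11-16
Year difference: 2024 - 1981 = 43

43 years old


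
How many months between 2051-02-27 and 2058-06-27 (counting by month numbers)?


From February 2051 to June 2058
7 years * 12 = 84 months, plus 4 months = 88

88 months


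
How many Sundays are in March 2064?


March 2064 has 31 days
Anchor: Jan 1, 2064. With p = 2064 - 1 = 2063: (p + p//4 - p//100 + p//400) mod 7 = (2063 + 515 - 20 + 5) mod 7 = 2563 mod 7 = 1 -> Tuesday (Mon=0 ... Sun=6)
Days before March (Jan-Feb): 60; March 1 index = (1 + 60) mod 7 = 5 -> Saturday
First Sunday is March 2
Sundays: 2, 9, 16, 23, 30

5 Sundays


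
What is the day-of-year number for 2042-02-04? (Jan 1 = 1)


Date: February 4, 2042
Days in months 1 through 1: 31
Plus 4 days in February

Day of year: 35


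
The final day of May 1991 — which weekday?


May 1991 has 31 days
Anchor: Jan 1, 1991. With p = 1991 - 1 = 1990: (p + p//4 - p//100 + p//400) mod 7 = (1990 + 497 - 19 + 4) mod 7 = 2472 mod 7 = 1 -> Tuesday (Mon=0 ... Sun=6)
Days before May (Jan-Apr): 120; May 1 index = (1 + 120) mod 7 = 2 -> Wednesday
Last day offset: 31 - 1 = 30 days
Weekday index = (2 + 30) mod 7 = 4

Friday, May 31


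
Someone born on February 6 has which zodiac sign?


Date: February 6
Conventional tropical zodiac dates: Aquarius from January 20 onward; Pisces starts February 19
February 6 falls within the Aquarius range

Aquarius


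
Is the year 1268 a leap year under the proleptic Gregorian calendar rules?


Gregorian leap year rule: divisible by 4, but not by 100, unless also by 400.
1268 is divisible by 4 but not 100 -> leap year

Yes


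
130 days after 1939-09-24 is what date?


Start: 1939-09-24, add 130 days
September 1939 has 30 days: 30 - 24 = 6 days to September 30 -> 124 left
October 1939 has 31 days -> 93 left
November 1939 has 30 days -> 63 left
December 1939 has 31 days -> 32 left
January 1940 has 31 days -> 1 left
February 1940: 1 <= 29 -> lands on February 1

Result: 1940-02-01


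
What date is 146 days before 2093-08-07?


Start: 2093-08-07, subtract 146 days
Back 7 days from August 7 reaches July 31, 2093 -> 139 left
July 2093 has 31 days -> back to June 30, 2093 -> 108 left
June 2093 has 30 days -> back to May 31, 2093 -> 78 left
May 2093 has 31 days -> back to April 30, 2093 -> 47 left
April 2093 has 30 days -> back to March 31, 2093 -> 17 left
March 2093: 31 - 17 = 14 -> lands on March 14

Result: 2093-03-14


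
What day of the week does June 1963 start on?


Target: June 1, 1963
Anchor: Jan 1, 1963. With p = 1963 - 1 = 1962: (p + p//4 - p//100 + p//400) mod 7 = (1962 + 490 - 19 + 4) mod 7 = 2437 mod 7 = 1 -> Tuesday (Mon=0 ... Sun=6)
Days before June (Jan-May): 151 days
Weekday index = (1 + 151) mod 7 = 5

Saturday


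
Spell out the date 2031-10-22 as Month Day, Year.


ISO 2031-10-22 parses as year=2031, month=10, day=22
Month 10 -> October

October 22, 2031


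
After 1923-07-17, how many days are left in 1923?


Day of year: 198 of 365
Remaining = 365 - 198

167 days


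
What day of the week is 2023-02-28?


Date: February 28, 2023
Anchor: Jan 1, 2023. With p = 2023 - 1 = 2022: (p + p//4 - p//100 + p//400) mod 7 = (2022 + 505 - 20 + 5) mod 7 = 2512 mod 7 = 6 -> Sunday (Mon=0 ... Sun=6)
Days before February (Jan): 31; offset = 31 + 28 - 1 = 58
Weekday index = (6 + 58) mod 7 = 1

Day of the week: Tuesday


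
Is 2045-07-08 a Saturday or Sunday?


Anchor: Jan 1, 2045. With p = 2045 - 1 = 2044: (p + p//4 - p//100 + p//400) mod 7 = (2044 + 511 - 20 + 5) mod 7 = 2540 mod 7 = 6 -> Sunday (Mon=0 ... Sun=6)
Day of year: 189; offset = 188
Weekday index = (6 + 188) mod 7 = 5 -> Saturday
Weekend days: Saturday, Sunday

Yes


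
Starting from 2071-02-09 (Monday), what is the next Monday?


Current: Monday
Target: Monday
Days ahead: 7

Next Monday: 2071-02-16


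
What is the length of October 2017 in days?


October 2017

31 days


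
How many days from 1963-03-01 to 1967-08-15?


From 1963-03-01 to 1967-08-15
1963-03-01: days before March = 31 + 28 = 59 (1963 is not a leap year); day of year = 59 + 1 = 60
1967-08-15: days before August = 31 + 28 + 31 + 30 + 31 + 30 + 31 = 212 (1967 is not a leap year); day of year = 212 + 15 = 227
Rest of 1963: 365 - 60 = 305
Full years 1964 (366), 1965 (365), 1966 (365): 1096
Total = 305 + 1096 + 227 = 1628

1628 days


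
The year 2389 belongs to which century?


Century = (year - 1) // 100 + 1
= (2389 - 1) // 100 + 1
= 2388 // 100 + 1
= 23 + 1

24th century


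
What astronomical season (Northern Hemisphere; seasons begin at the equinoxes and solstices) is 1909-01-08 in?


Date: January 8
Astronomical Winter (approx.; exact equinox/solstice day varies by year): December 21 to March 19
January 8 falls within the Winter window

Winter


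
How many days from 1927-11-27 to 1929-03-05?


From 1927-11-27 to 1929-03-05
1927-11-27: days before November = 31 + 28 + 31 + 30 + 31 + 30 + 31 + 31 + 30 + 31 = 304 (1927 is not a leap year); day of year = 304 + 27 = 331
1929-03-05: days before March = 31 + 28 = 59 (1929 is not a leap year); day of year = 59 + 5 = 64
Rest of 1927: 365 - 331 = 34
Full years 1928 (366): 366
Total = 34 + 366 + 64 = 464

464 days


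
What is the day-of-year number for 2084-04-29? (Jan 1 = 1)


Date: April 29, 2084
Days in months 1 through 3: 91
Plus 29 days in April

Day of year: 120


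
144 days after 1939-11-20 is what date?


Start: 1939-11-20, add 144 days
November 1939 has 30 days: 30 - 20 = 10 days to November 30 -> 134 left
December 1939 has 31 days -> 103 left
January 1940 has 31 days -> 72 left
February 1940 has 29 days -> 43 left
March 1940 has 31 days -> 12 left
April 1940: 12 <= 30 -> lands on April 12

Result: 1940-04-12


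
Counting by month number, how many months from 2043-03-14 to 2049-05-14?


From March 2043 to May 2049
6 years * 12 = 72 months, plus 2 months = 74

74 months


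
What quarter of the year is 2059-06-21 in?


Month: June (month 6)
Q1: Jan-Mar, Q2: Apr-Jun, Q3: Jul-Sep, Q4: Oct-Dec

Q2


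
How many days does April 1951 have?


April 1951

30 days


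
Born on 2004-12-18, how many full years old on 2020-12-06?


Birth: 2004-12-18
Reference: 2020-12-06
Year difference: 2020 - 2004 = 16
Birthday not yet reached in 2020, subtract 1

15 years old


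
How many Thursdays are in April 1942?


April 1942 has 30 days
Anchor: Jan 1, 1942. With p = 1942 - 1 = 1941: (p + p//4 - p//100 + p//400) mod 7 = (1941 + 485 - 19 + 4) mod 7 = 2411 mod 7 = 3 -> Thursday (Mon=0 ... Sun=6)
Days before April (Jan-Mar): 90; April 1 index = (3 + 90) mod 7 = 2 -> Wednesday
First Thursday is April 2
Thursdays: 2, 9, 16, 23, 30

5 Thursdays


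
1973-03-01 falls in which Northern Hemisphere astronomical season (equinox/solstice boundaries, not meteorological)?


Date: March 1
Astronomical Winter (approx.; exact equinox/solstice day varies by year): December 21 to March 19
March 1 falls within the Winter window

Winter


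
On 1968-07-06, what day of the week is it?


Date: July 6, 1968
Anchor: Jan 1, 1968. With p = 1968 - 1 = 1967: (p + p//4 - p//100 + p//400) mod 7 = (1967 + 491 - 19 + 4) mod 7 = 2443 mod 7 = 0 -> Monday (Mon=0 ... Sun=6)
Days before July (Jan-Jun): 182; offset = 182 + 6 - 1 = 187
Weekday index = (0 + 187) mod 7 = 5

Day of the week: Saturday


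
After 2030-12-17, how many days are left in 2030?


Day of year: 351 of 365
Remaining = 365 - 351

14 days


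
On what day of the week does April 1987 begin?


Target: April 1, 1987
Anchor: Jan 1, 1987. With p = 1987 - 1 = 1986: (p + p//4 - p//100 + p//400) mod 7 = (1986 + 496 - 19 + 4) mod 7 = 2467 mod 7 = 3 -> Thursday (Mon=0 ... Sun=6)
Days before April (Jan-Mar): 90 days
Weekday index = (3 + 90) mod 7 = 2

Wednesday


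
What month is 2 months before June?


June is month 6
6 - 2 = 4

April


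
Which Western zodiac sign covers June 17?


Date: June 17
Conventional tropical zodiac dates: Gemini from May 21 onward; Cancer starts June 21
June 17 falls within the Gemini range

Gemini


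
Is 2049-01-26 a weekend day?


Anchor: Jan 1, 2049. With p = 2049 - 1 = 2048: (p + p//4 - p//100 + p//400) mod 7 = (2048 + 512 - 20 + 5) mod 7 = 2545 mod 7 = 4 -> Friday (Mon=0 ... Sun=6)
Day of year: 26; offset = 25
Weekday index = (4 + 25) mod 7 = 1 -> Tuesday
Weekend days: Saturday, Sunday

No


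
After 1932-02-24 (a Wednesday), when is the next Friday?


Current: Wednesday
Target: Friday
Days ahead: 2

Next Friday: 1932-02-26


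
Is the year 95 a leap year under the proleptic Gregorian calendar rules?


Gregorian leap year rule: divisible by 4, but not by 100, unless also by 400.
95 is not divisible by 4 -> not a leap year

No


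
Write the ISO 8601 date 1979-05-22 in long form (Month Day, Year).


ISO 1979-05-22 parses as year=1979, month=05, day=22
Month 5 -> May

May 22, 1979


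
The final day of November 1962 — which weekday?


November 1962 has 30 days
Anchor: Jan 1, 1962. With p = 1962 - 1 = 1961: (p + p//4 - p//100 + p//400) mod 7 = (1961 + 490 - 19 + 4) mod 7 = 2436 mod 7 = 0 -> Monday (Mon=0 ... Sun=6)
Days before November (Jan-Oct): 304; November 1 index = (0 + 304) mod 7 = 3 -> Thursday
Last day offset: 30 - 1 = 29 days
Weekday index = (3 + 29) mod 7 = 4

Friday, November 30


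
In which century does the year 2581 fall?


Century = (year - 1) // 100 + 1
= (2581 - 1) // 100 + 1
= 2580 // 100 + 1
= 25 + 1

26th century


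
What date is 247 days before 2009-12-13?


Start: 2009-12-13, subtract 247 days
Back 13 days from December 13 reaches November 30, 2009 -> 234 left
November 2009 has 30 days -> back to October 31, 2009 -> 204 left
October 2009 has 31 days -> back to September 30, 2009 -> 173 left
September 2009 has 30 days -> back to August 31, 2009 -> 143 left
August 2009 has 31 days -> back to July 31, 2009 -> 112 left
July 2009 has 31 days -> back to June 30, 2009 -> 81 left
June 2009 has 30 days -> back to May 31, 2009 -> 51 left
May 2009 has 31 days -> back to April 30, 2009 -> 20 left
April 2009: 30 - 20 = 10 -> lands on April 10

Result: 2009-04-10


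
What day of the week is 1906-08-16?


Date: August 16, 1906
Anchor: Jan 1, 1906. With p = 1906 - 1 = 1905: (p + p//4 - p//100 + p//400) mod 7 = (1905 + 476 - 19 + 4) mod 7 = 2366 mod 7 = 0 -> Monday (Mon=0 ... Sun=6)
Days before August (Jan-Jul): 212; offset = 212 + 16 - 1 = 227
Weekday index = (0 + 227) mod 7 = 3

Day of the week: Thursday


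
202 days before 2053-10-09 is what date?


Start: 2053-10-09, subtract 202 days
Back 9 days from October 9 reaches September 30, 2053 -> 193 left
September 2053 has 30 days -> back to August 31, 2053 -> 163 left
August 2053 has 31 days -> back to July 31, 2053 -> 132 left
July 2053 has 31 days -> back to June 30, 2053 -> 101 left
June 2053 has 30 days -> back to May 31, 2053 -> 71 left
May 2053 has 31 days -> back to April 30, 2053 -> 40 left
April 2053 has 30 days -> back to March 31, 2053 -> 10 left
March 2053: 31 - 10 = 21 -> lands on March 21

Result: 2053-03-21


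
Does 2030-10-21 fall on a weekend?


Anchor: Jan 1, 2030. With p = 2030 - 1 = 2029: (p + p//4 - p//100 + p//400) mod 7 = (2029 + 507 - 20 + 5) mod 7 = 2521 mod 7 = 1 -> Tuesday (Mon=0 ... Sun=6)
Day of year: 294; offset = 293
Weekday index = (1 + 293) mod 7 = 0 -> Monday
Weekend days: Saturday, Sunday

No


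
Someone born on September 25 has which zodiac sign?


Date: September 25
Conventional tropical zodiac dates: Libra from September 23 onward; Scorpio starts October 23
September 25 falls within the Libra range

Libra


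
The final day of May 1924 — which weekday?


May 1924 has 31 days
Anchor: Jan 1, 1924. With p = 1924 - 1 = 1923: (p + p//4 - p//100 + p//400) mod 7 = (1923 + 480 - 19 + 4) mod 7 = 2388 mod 7 = 1 -> Tuesday (Mon=0 ... Sun=6)
Days before May (Jan-Apr): 121; May 1 index = (1 + 121) mod 7 = 3 -> Thursday
Last day offset: 31 - 1 = 30 days
Weekday index = (3 + 30) mod 7 = 5

Saturday, May 31


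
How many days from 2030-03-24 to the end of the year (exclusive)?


Day of year: 83 of 365
Remaining = 365 - 83

282 days


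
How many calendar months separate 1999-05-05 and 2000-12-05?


From May 1999 to December 2000
1 year * 12 = 12 months, plus 7 months = 19

19 months


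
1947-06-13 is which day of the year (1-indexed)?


Date: June 13, 1947
Days in months 1 through 5: 151
Plus 13 days in June

Day of year: 164


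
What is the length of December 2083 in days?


December 2083

31 days


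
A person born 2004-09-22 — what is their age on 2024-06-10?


Birth: 2004-09-22
Reference: 2024-06-10
Year difference: 2024 - 2004 = 20
Birthday not yet reached in 2024, subtract 1

19 years old


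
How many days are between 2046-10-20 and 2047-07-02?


From 2046-10-20 to 2047-07-02
2046-10-20: days before October = 31 + 28 + 31 + 30 + 31 + 30 + 31 + 31 + 30 = 273 (2046 is not a leap year); day of year = 273 + 20 = 293
2047-07-02: days before July = 31 + 28 + 31 + 30 + 31 + 30 = 181 (2047 is not a leap year); day of year = 181 + 2 = 183
Rest of 2046: 365 - 293 = 72
Total = 72 + 183 = 255

255 days


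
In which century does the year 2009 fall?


Century = (year - 1) // 100 + 1
= (2009 - 1) // 100 + 1
= 2008 // 100 + 1
= 20 + 1

21st century


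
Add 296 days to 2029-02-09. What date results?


Start: 2029-02-09, add 296 days
February 2029 has 28 days: 28 - 9 = 19 days to February 28 -> 277 left
March 2029 has 31 days -> 246 left
April 2029 has 30 days -> 216 left
May 2029 has 31 days -> 185 left
June 2029 has 30 days -> 155 left
July 2029 has 31 days -> 124 left
August 2029 has 31 days -> 93 left
September 2029 has 30 days -> 63 left
October 2029 has 31 days -> 32 left
November 2029 has 30 days -> 2 left
December 2029: 2 <= 31 -> lands on December 2

Result: 2029-12-02


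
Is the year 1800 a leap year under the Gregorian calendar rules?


Gregorian leap year rule: divisible by 4, but not by 100, unless also by 400.
1800 is divisible by 100 but not 400 -> not a leap year

No


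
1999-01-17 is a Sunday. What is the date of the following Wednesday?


Current: Sunday
Target: Wednesday
Days ahead: 3

Next Wednesday: 1999-01-20


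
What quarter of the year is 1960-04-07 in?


Month: April (month 4)
Q1: Jan-Mar, Q2: Apr-Jun, Q3: Jul-Sep, Q4: Oct-Dec

Q2


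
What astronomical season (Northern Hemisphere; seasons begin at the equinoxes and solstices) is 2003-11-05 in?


Date: November 5
Astronomical Autumn (approx.; exact equinox/solstice day varies by year): September 22 to December 20
November 5 falls within the Autumn window

Autumn


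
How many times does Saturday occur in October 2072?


October 2072 has 31 days
Anchor: Jan 1, 2072. With p = 2072 - 1 = 2071: (p + p//4 - p//100 + p//400) mod 7 = (2071 + 517 - 20 + 5) mod 7 = 2573 mod 7 = 4 -> Friday (Mon=0 ... Sun=6)
Days before October (Jan-Sep): 274; October 1 index = (4 + 274) mod 7 = 5 -> Saturday
First Saturday is October 1
Saturdays: 1, 8, 15, 22, 29

5 Saturdays


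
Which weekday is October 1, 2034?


Target: October 1, 2034
Anchor: Jan 1, 2034. With p = 2034 - 1 = 2033: (p + p//4 - p//100 + p//400) mod 7 = (2033 + 508 - 20 + 5) mod 7 = 2526 mod 7 = 6 -> Sunday (Mon=0 ... Sun=6)
Days before October (Jan-Sep): 273 days
Weekday index = (6 + 273) mod 7 = 6

Sunday


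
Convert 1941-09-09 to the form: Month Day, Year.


ISO 1941-09-09 parses as year=1941, month=09, day=09
Month 9 -> September

September 9, 1941


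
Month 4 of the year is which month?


Month 4 of 12

April


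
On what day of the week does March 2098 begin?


Target: March 1, 2098
Anchor: Jan 1, 2098. With p = 2098 - 1 = 2097: (p + p//4 - p//100 + p//400) mod 7 = (2097 + 524 - 20 + 5) mod 7 = 2606 mod 7 = 2 -> Wednesday (Mon=0 ... Sun=6)
Days before March (Jan-Feb): 59 days
Weekday index = (2 + 59) mod 7 = 5

Saturday


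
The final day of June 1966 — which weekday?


June 1966 has 30 days
Anchor: Jan 1, 1966. With p = 1966 - 1 = 1965: (p + p//4 - p//100 + p//400) mod 7 = (1965 + 491 - 19 + 4) mod 7 = 2441 mod 7 = 5 -> Saturday (Mon=0 ... Sun=6)
Days before June (Jan-May): 151; June 1 index = (5 + 151) mod 7 = 2 -> Wednesday
Last day offset: 30 - 1 = 29 days
Weekday index = (2 + 29) mod 7 = 3

Thursday, June 30


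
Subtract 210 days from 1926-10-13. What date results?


Start: 1926-10-13, subtract 210 days
Back 13 days from October 13 reaches September 30, 1926 -> 197 left
September 1926 has 30 days -> back to August 31, 1926 -> 167 left
August 1926 has 31 days -> back to July 31, 1926 -> 136 left
July 1926 has 31 days -> back to June 30, 1926 -> 105 left
June 1926 has 30 days -> back to May 31, 1926 -> 75 left
May 1926 has 31 days -> back to April 30, 1926 -> 44 left
April 1926 has 30 days -> back to March 31, 1926 -> 14 left
March 1926: 31 - 14 = 17 -> lands on March 17

Result: 1926-03-17


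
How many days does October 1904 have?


October 1904

31 days


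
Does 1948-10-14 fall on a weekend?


Anchor: Jan 1, 1948. With p = 1948 - 1 = 1947: (p + p//4 - p//100 + p//400) mod 7 = (1947 + 486 - 19 + 4) mod 7 = 2418 mod 7 = 3 -> Thursday (Mon=0 ... Sun=6)
Day of year: 288; offset = 287
Weekday index = (3 + 287) mod 7 = 3 -> Thursday
Weekend days: Saturday, Sunday

No


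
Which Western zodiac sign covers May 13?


Date: May 13
Conventional tropical zodiac dates: Taurus from April 20 onward; Gemini starts May 21
May 13 falls within the Taurus range

Taurus


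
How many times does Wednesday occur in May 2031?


May 2031 has 31 days
Anchor: Jan 1, 2031. With p = 2031 - 1 = 2030: (p + p//4 - p//100 + p//400) mod 7 = (2030 + 507 - 20 + 5) mod 7 = 2522 mod 7 = 2 -> Wednesday (Mon=0 ... Sun=6)
Days before May (Jan-Apr): 120; May 1 index = (2 + 120) mod 7 = 3 -> Thursday
First Wednesday is May 7
Wednesdays: 7, 14, 21, 28

4 Wednesdays


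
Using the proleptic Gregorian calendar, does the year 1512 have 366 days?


Gregorian leap year rule: divisible by 4, but not by 100, unless also by 400.
1512 is divisible by 4 but not 100 -> leap year

Yes


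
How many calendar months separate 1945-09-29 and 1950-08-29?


From September 1945 to August 1950
5 years * 12 = 60 months, minus 1 month = 59

59 months


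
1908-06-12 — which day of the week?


Date: June 12, 1908
Anchor: Jan 1, 1908. With p = 1908 - 1 = 1907: (p + p//4 - p//100 + p//400) mod 7 = (1907 + 476 - 19 + 4) mod 7 = 2368 mod 7 = 2 -> Wednesday (Mon=0 ... Sun=6)
Days before June (Jan-May): 152; offset = 152 + 12 - 1 = 163
Weekday index = (2 + 163) mod 7 = 4

Day of the week: Friday


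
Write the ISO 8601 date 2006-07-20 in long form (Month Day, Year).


ISO 2006-07-20 parses as year=2006, month=07, day=20
Month 7 -> July

July 20, 2006


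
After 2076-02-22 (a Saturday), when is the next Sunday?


Current: Saturday
Target: Sunday
Days ahead: 1

Next Sunday: 2076-02-23


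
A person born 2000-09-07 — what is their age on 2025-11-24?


Birth: 2000-09-07
Reference: 2025-11-24
Year difference: 2025 - 2000 = 25

25 years old


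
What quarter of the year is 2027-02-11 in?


Month: February (month 2)
Q1: Jan-Mar, Q2: Apr-Jun, Q3: Jul-Sep, Q4: Oct-Dec

Q1


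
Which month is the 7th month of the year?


Month 7 of 12

July


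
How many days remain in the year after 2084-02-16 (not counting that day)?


Day of year: 47 of 366
Remaining = 366 - 47

319 days


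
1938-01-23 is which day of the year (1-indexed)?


Date: January 23, 1938
No months before January
Plus 23 days in January

Day of year: 23


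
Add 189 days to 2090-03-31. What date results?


Start: 2090-03-31, add 189 days
March 31 is the last day of March 2090 -> 189 left
April 2090 has 30 days -> 159 left
May 2090 has 31 days -> 128 left
June 2090 has 30 days -> 98 left
July 2090 has 31 days -> 67 left
August 2090 has 31 days -> 36 left
September 2090 has 30 days -> 6 left
October 2090: 6 <= 31 -> lands on October 6

Result: 2090-10-06


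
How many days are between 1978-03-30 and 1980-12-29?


From 1978-03-30 to 1980-12-29
1978-03-30: days before March = 31 + 28 = 59 (1978 is not a leap year); day of year = 59 + 30 = 89
1980-12-29: days before December = 31 + 29 + 31 + 30 + 31 + 30 + 31 + 31 + 30 + 31 + 30 = 335 (1980 is a leap year); day of year = 335 + 29 = 364
Rest of 1978: 365 - 89 = 276
Full years 1979 (365): 365
Total = 276 + 365 + 364 = 1005

1005 days


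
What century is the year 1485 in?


Century = (year - 1) // 100 + 1
= (1485 - 1) // 100 + 1
= 1484 // 100 + 1
= 14 + 1

15th century


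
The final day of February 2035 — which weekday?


February 2035 has 28 days
Anchor: Jan 1, 2035. With p = 2035 - 1 = 2034: (p + p//4 - p//100 + p//400) mod 7 = (2034 + 508 - 20 + 5) mod 7 = 2527 mod 7 = 0 -> Monday (Mon=0 ... Sun=6)
Days before February (Jan): 31; February 1 index = (0 + 31) mod 7 = 3 -> Thursday
Last day offset: 28 - 1 = 27 days
Weekday index = (3 + 27) mod 7 = 2

Wednesday, February 28


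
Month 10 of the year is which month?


Month 10 of 12

October


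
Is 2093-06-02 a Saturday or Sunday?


Anchor: Jan 1, 2093. With p = 2093 - 1 = 2092: (p + p//4 - p//100 + p//400) mod 7 = (2092 + 523 - 20 + 5) mod 7 = 2600 mod 7 = 3 -> Thursday (Mon=0 ... Sun=6)
Day of year: 153; offset = 152
Weekday index = (3 + 152) mod 7 = 1 -> Tuesday
Weekend days: Saturday, Sunday

No


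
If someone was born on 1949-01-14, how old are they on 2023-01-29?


Birth: 1949-01-14
Reference: 2023-01-29
Year difference: 2023 - 1949 = 74

74 years old


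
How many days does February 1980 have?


February 1980 (leap year: yes)

29 days


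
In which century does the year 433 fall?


Century = (year - 1) // 100 + 1
= (433 - 1) // 100 + 1
= 432 // 100 + 1
= 4 + 1

5th century


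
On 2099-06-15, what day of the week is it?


Date: June 15, 2099
Anchor: Jan 1, 2099. With p = 2099 - 1 = 2098: (p + p//4 - p//100 + p//400) mod 7 = (2098 + 524 - 20 + 5) mod 7 = 2607 mod 7 = 3 -> Thursday (Mon=0 ... Sun=6)
Days before June (Jan-May): 151; offset = 151 + 15 - 1 = 165
Weekday index = (3 + 165) mod 7 = 0

Day of the week: Monday


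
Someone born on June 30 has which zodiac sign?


Date: June 30
Conventional tropical zodiac dates: Cancer from June 21 onward; Leo starts July 23
June 30 falls within the Cancer range

Cancer


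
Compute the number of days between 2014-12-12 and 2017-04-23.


From 2014-12-12 to 2017-04-23
2014-12-12: days before December = 31 + 28 + 31 + 30 + 31 + 30 + 31 + 31 + 30 + 31 + 30 = 334 (2014 is not a leap year); day of year = 334 + 12 = 346
2017-04-23: days before April = 31 + 28 + 31 = 90 (2017 is not a leap year); day of year = 90 + 23 = 113
Rest of 2014: 365 - 346 = 19
Full years 2015 (365), 2016 (366): 731
Total = 19 + 731 + 113 = 863

863 days


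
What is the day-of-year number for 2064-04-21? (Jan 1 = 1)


Date: April 21, 2064
Days in months 1 through 3: 91
Plus 21 days in April

Day of year: 112


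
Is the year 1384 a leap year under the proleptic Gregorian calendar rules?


Gregorian leap year rule: divisible by 4, but not by 100, unless also by 400.
1384 is divisible by 4 but not 100 -> leap year

Yes


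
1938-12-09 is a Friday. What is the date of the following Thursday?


Current: Friday
Target: Thursday
Days ahead: 6

Next Thursday: 1938-12-15


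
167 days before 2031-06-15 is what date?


Start: 2031-06-15, subtract 167 days
Back 15 days from June 15 reaches May 31, 2031 -> 152 left
May 2031 has 31 days -> back to April 30, 2031 -> 121 left
April 2031 has 30 days -> back to March 31, 2031 -> 91 left
March 2031 has 31 days -> back to February 28, 2031 -> 60 left
February 2031 has 28 days -> back to January 31, 2031 -> 32 left
January 2031 has 31 days -> back to December 31, 2030 -> 1 left
December 2030: 31 - 1 = 30 -> lands on December 30

Result: 2030-12-30


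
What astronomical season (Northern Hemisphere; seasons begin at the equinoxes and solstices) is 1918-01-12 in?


Date: January 12
Astronomical Winter (approx.; exact equinox/solstice day varies by year): December 21 to March 19
January 12 falls within the Winter window

Winter


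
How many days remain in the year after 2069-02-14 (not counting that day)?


Day of year: 45 of 365
Remaining = 365 - 45

320 days


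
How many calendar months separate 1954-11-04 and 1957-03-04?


From November 1954 to March 1957
3 years * 12 = 36 months, minus 8 months = 28

28 months


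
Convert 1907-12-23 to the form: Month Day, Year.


ISO 1907-12-23 parses as year=1907, month=12, day=23
Month 12 -> December

December 23, 1907


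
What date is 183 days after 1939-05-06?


Start: 1939-05-06, add 183 days
May 1939 has 31 days: 31 - 6 = 25 days to May 31 -> 158 left
June 1939 has 30 days -> 128 left
July 1939 has 31 days -> 97 left
August 1939 has 31 days -> 66 left
September 1939 has 30 days -> 36 left
October 1939 has 31 days -> 5 left
November 1939: 5 <= 30 -> lands on November 5

Result: 1939-11-05


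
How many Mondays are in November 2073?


November 2073 has 30 days
Anchor: Jan 1, 2073. With p = 2073 - 1 = 2072: (p + p//4 - p//100 + p//400) mod 7 = (2072 + 518 - 20 + 5) mod 7 = 2575 mod 7 = 6 -> Sunday (Mon=0 ... Sun=6)
Days before November (Jan-Oct): 304; November 1 index = (6 + 304) mod 7 = 2 -> Wednesday
First Monday is November 6
Mondays: 6, 13, 20, 27

4 Mondays


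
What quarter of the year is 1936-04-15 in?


Month: April (month 4)
Q1: Jan-Mar, Q2: Apr-Jun, Q3: Jul-Sep, Q4: Oct-Dec

Q2


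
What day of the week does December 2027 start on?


Target: December 1, 2027
Anchor: Jan 1, 2027. With p = 2027 - 1 = 2026: (p + p//4 - p//100 + p//400) mod 7 = (2026 + 506 - 20 + 5) mod 7 = 2517 mod 7 = 4 -> Friday (Mon=0 ... Sun=6)
Days before December (Jan-Nov): 334 days
Weekday index = (4 + 334) mod 7 = 2

Wednesday


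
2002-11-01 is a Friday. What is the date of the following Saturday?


Current: Friday
Target: Saturday
Days ahead: 1

Next Saturday: 2002-11-02


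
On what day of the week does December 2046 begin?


Target: December 1, 2046
Anchor: Jan 1, 2046. With p = 2046 - 1 = 2045: (p + p//4 - p//100 + p//400) mod 7 = (2045 + 511 - 20 + 5) mod 7 = 2541 mod 7 = 0 -> Monday (Mon=0 ... Sun=6)
Days before December (Jan-Nov): 334 days
Weekday index = (0 + 334) mod 7 = 5

Saturday


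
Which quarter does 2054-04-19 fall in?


Month: April (month 4)
Q1: Jan-Mar, Q2: Apr-Jun, Q3: Jul-Sep, Q4: Oct-Dec

Q2


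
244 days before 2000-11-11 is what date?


Start: 2000-11-11, subtract 244 days
Back 11 days from November 11 reaches October 31, 2000 -> 233 left
October 2000 has 31 days -> back to September 30, 2000 -> 202 left
September 2000 has 30 days -> back to August 31, 2000 -> 172 left
August 2000 has 31 days -> back to July 31, 2000 -> 141 left
July 2000 has 31 days -> back to June 30, 2000 -> 110 left
June 2000 has 30 days -> back to May 31, 2000 -> 80 left
May 2000 has 31 days -> back to April 30, 2000 -> 49 left
April 2000 has 30 days -> back to March 31, 2000 -> 19 left
March 2000: 31 - 19 = 12 -> lands on March 12

Result: 2000-03-12


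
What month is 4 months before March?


March is month 3
3 - 4 = -1; wrap: -1 + 12 = 11

November


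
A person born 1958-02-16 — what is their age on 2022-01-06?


Birth: 1958-02-16
Reference: 2022-01-06
Year difference: 2022 - 1958 = 64
Birthday not yet reached in 2022, subtract 1

63 years old


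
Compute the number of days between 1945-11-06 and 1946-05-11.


From 1945-11-06 to 1946-05-11
1945-11-06: days before November = 31 + 28 + 31 + 30 + 31 + 30 + 31 + 31 + 30 + 31 = 304 (1945 is not a leap year); day of year = 304 + 6 = 310
1946-05-11: days before May = 31 + 28 + 31 + 30 = 120 (1946 is not a leap year); day of year = 120 + 11 = 131
Rest of 1945: 365 - 310 = 55
Total = 55 + 131 = 186

186 days


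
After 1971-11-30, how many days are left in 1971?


Day of year: 334 of 365
Remaining = 365 - 334

31 days


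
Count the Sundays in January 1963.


January 1963 has 31 days
Anchor: Jan 1, 1963. With p = 1963 - 1 = 1962: (p + p//4 - p//100 + p//400) mod 7 = (1962 + 490 - 19 + 4) mod 7 = 2437 mod 7 = 1 -> Tuesday (Mon=0 ... Sun=6)
January 1 is the anchor itself -> Tuesday
First Sunday is January 6
Sundays: 6, 13, 20, 27

4 Sundays


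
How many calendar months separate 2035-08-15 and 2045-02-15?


From August 2035 to February 2045
10 years * 12 = 120 months, minus 6 months = 114

114 months


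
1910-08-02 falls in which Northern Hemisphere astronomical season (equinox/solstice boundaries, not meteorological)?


Date: August 2
Astronomical Summer (approx.; exact equinox/solstice day varies by year): June 21 to September 21
August 2 falls within the Summer window

Summer


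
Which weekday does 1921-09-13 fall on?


Date: September 13, 1921
Anchor: Jan 1, 1921. With p = 1921 - 1 = 1920: (p + p//4 - p//100 + p//400) mod 7 = (1920 + 480 - 19 + 4) mod 7 = 2385 mod 7 = 5 -> Saturday (Mon=0 ... Sun=6)
Days before September (Jan-Aug): 243; offset = 243 + 13 - 1 = 255
Weekday index = (5 + 255) mod 7 = 1

Day of the week: Tuesday


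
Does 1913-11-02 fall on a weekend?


Anchor: Jan 1, 1913. With p = 1913 - 1 = 1912: (p + p//4 - p//100 + p//400) mod 7 = (1912 + 478 - 19 + 4) mod 7 = 2375 mod 7 = 2 -> Wednesday (Mon=0 ... Sun=6)
Day of year: 306; offset = 305
Weekday index = (2 + 305) mod 7 = 6 -> Sunday
Weekend days: Saturday, Sunday

Yes


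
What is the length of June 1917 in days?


June 1917

30 days


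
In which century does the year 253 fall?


Century = (year - 1) // 100 + 1
= (253 - 1) // 100 + 1
= 252 // 100 + 1
= 2 + 1

3rd century


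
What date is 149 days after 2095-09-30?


Start: 2095-09-30, add 149 days
September 30 is the last day of September 2095 -> 149 left
October 2095 has 31 days -> 118 left
November 2095 has 30 days -> 88 left
December 2095 has 31 days -> 57 left
January 2096 has 31 days -> 26 left
February 2096: 26 <= 29 -> lands on February 26

Result: 2096-02-26


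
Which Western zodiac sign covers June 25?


Date: June 25
Conventional tropical zodiac dates: Cancer from June 21 onward; Leo starts July 23
June 25 falls within the Cancer range

Cancer


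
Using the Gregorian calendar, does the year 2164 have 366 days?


Gregorian leap year rule: divisible by 4, but not by 100, unless also by 400.
2164 is divisible by 4 but not 100 -> leap year

Yes


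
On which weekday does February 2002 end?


February 2002 has 28 days
Anchor: Jan 1, 2002. With p = 2002 - 1 = 2001: (p + p//4 - p//100 + p//400) mod 7 = (2001 + 500 - 20 + 5) mod 7 = 2486 mod 7 = 1 -> Tuesday (Mon=0 ... Sun=6)
Days before February (Jan): 31; February 1 index = (1 + 31) mod 7 = 4 -> Friday
Last day offset: 28 - 1 = 27 days
Weekday index = (4 + 27) mod 7 = 3

Thursday, February 28


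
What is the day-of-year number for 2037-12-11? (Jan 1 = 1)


Date: December 11, 2037
Days in months 1 through 11: 334
Plus 11 days in December

Day of year: 345


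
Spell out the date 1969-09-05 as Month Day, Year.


ISO 1969-09-05 parses as year=1969, month=09, day=05
Month 9 -> September

September 5, 1969


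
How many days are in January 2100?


January 2100

31 days


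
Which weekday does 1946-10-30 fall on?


Date: October 30, 1946
Anchor: Jan 1, 1946. With p = 1946 - 1 = 1945: (p + p//4 - p//100 + p//400) mod 7 = (1945 + 486 - 19 + 4) mod 7 = 2416 mod 7 = 1 -> Tuesday (Mon=0 ... Sun=6)
Days before October (Jan-Sep): 273; offset = 273 + 30 - 1 = 302
Weekday index = (1 + 302) mod 7 = 2

Day of the week: Wednesday


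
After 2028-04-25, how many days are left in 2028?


Day of year: 116 of 366
Remaining = 366 - 116

250 days


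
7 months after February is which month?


February is month 2
2 + 7 = 9

September


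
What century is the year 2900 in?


Century = (year - 1) // 100 + 1
= (2900 - 1) // 100 + 1
= 2899 // 100 + 1
= 28 + 1

29th century


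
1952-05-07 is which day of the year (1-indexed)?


Date: May 7, 1952
Days in months 1 through 4: 121
Plus 7 days in May

Day of year: 128


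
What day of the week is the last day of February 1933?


February 1933 has 28 days
Anchor: Jan 1, 1933. With p = 1933 - 1 = 1932: (p + p//4 - p//100 + p//400) mod 7 = (1932 + 483 - 19 + 4) mod 7 = 2400 mod 7 = 6 -> Sunday (Mon=0 ... Sun=6)
Days before February (Jan): 31; February 1 index = (6 + 31) mod 7 = 2 -> Wednesday
Last day offset: 28 - 1 = 27 days
Weekday index = (2 + 27) mod 7 = 1

Tuesday, February 28


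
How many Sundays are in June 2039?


June 2039 has 30 days
Anchor: Jan 1, 2039. With p = 2039 - 1 = 2038: (p + p//4 - p//100 + p//400) mod 7 = (2038 + 509 - 20 + 5) mod 7 = 2532 mod 7 = 5 -> Saturday (Mon=0 ... Sun=6)
Days before June (Jan-May): 151; June 1 index = (5 + 151) mod 7 = 2 -> Wednesday
First Sunday is June 5
Sundays: 5, 12, 19, 26

4 Sundays


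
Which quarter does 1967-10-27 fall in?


Month: October (month 10)
Q1: Jan-Mar, Q2: Apr-Jun, Q3: Jul-Sep, Q4: Oct-Dec

Q4


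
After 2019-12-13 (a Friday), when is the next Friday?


Current: Friday
Target: Friday
Days ahead: 7

Next Friday: 2019-12-20


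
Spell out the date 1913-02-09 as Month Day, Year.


ISO 1913-02-09 parses as year=1913, month=02, day=09
Month 2 -> February

February 9, 1913


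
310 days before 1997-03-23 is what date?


Start: 1997-03-23, subtract 310 days
Back 23 days from March 23 reaches February 28, 1997 -> 287 left
February 1997 has 28 days -> back to January 31, 1997 -> 259 left
January 1997 has 31 days -> back to December 31, 1996 -> 228 left
December 1996 has 31 days -> back to November 30, 1996 -> 197 left
November 1996 has 30 days -> back to October 31, 1996 -> 167 left
October 1996 has 31 days -> back to September 30, 1996 -> 136 left
September 1996 has 30 days -> back to August 31, 1996 -> 106 left
August 1996 has 31 days -> back to July 31, 1996 -> 75 left
July 1996 has 31 days -> back to June 30, 1996 -> 44 left
June 1996 has 30 days -> back to May 31, 1996 -> 14 left
May 1996: 31 - 14 = 17 -> lands on May 17

Result: 1996-05-17


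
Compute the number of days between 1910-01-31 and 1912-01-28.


From 1910-01-31 to 1912-01-28
1910-01-31: day of year = 31
1912-01-28: day of year = 28
Rest of 1910: 365 - 31 = 334
Full years 1911 (365): 365
Total = 334 + 365 + 28 = 727

727 days


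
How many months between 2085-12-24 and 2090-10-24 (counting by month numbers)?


From December 2085 to October 2090
5 years * 12 = 60 months, minus 2 months = 58

58 months


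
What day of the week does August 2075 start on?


Target: August 1, 2075
Anchor: Jan 1, 2075. With p = 2075 - 1 = 2074: (p + p//4 - p//100 + p//400) mod 7 = (2074 + 518 - 20 + 5) mod 7 = 2577 mod 7 = 1 -> Tuesday (Mon=0 ... Sun=6)
Days before August (Jan-Jul): 212 days
Weekday index = (1 + 212) mod 7 = 3

Thursday


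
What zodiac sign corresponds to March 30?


Date: March 30
Conventional tropical zodiac dates: Aries from March 21 onward; Taurus starts April 20
March 30 falls within the Aries range

Aries


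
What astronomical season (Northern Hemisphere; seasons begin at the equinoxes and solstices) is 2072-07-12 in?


Date: July 12
Astronomical Summer (approx.; exact equinox/solstice day varies by year): June 21 to September 21
July 12 falls within the Summer window

Summer


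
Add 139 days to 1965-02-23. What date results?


Start: 1965-02-23, add 139 days
February 1965 has 28 days: 28 - 23 = 5 days to February 28 -> 134 left
March 1965 has 31 days -> 103 left
April 1965 has 30 days -> 73 left
May 1965 has 31 days -> 42 left
June 1965 has 30 days -> 12 left
July 1965: 12 <= 31 -> lands on July 12

Result: 1965-07-12


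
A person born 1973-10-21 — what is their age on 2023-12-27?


Birth: 1973-10-21
Reference: 2023-12-27
Year difference: 2023 - 1973 = 50

50 years old


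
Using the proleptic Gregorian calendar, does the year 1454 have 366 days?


Gregorian leap year rule: divisible by 4, but not by 100, unless also by 400.
1454 is not divisible by 4 -> not a leap year

No


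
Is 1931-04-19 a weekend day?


Anchor: Jan 1, 1931. With p = 1931 - 1 = 1930: (p + p//4 - p//100 + p//400) mod 7 = (1930 + 482 - 19 + 4) mod 7 = 2397 mod 7 = 3 -> Thursday (Mon=0 ... Sun=6)
Day of year: 109; offset = 108
Weekday index = (3 + 108) mod 7 = 6 -> Sunday
Weekend days: Saturday, Sunday

Yes


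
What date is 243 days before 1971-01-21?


Start: 1971-01-21, subtract 243 days
Back 21 days from January 21 reaches December 31, 1970 -> 222 left
December 1970 has 31 days -> back to November 30, 1970 -> 191 left
November 1970 has 30 days -> back to October 31, 1970 -> 161 left
October 1970 has 31 days -> back to September 30, 1970 -> 130 left
September 1970 has 30 days -> back to August 31, 1970 -> 100 left
August 1970 has 31 days -> back to July 31, 1970 -> 69 left
July 1970 has 31 days -> back to June 30, 1970 -> 38 left
June 1970 has 30 days -> back to May 31, 1970 -> 8 left
May 1970: 31 - 8 = 23 -> lands on May 23

Result: 1970-05-23


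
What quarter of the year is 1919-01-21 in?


Month: January (month 1)
Q1: Jan-Mar, Q2: Apr-Jun, Q3: Jul-Sep, Q4: Oct-Dec

Q1


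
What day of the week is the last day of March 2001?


March 2001 has 31 days
Anchor: Jan 1, 2001. With p = 2001 - 1 = 2000: (p + p//4 - p//100 + p//400) mod 7 = (2000 + 500 - 20 + 5) mod 7 = 2485 mod 7 = 0 -> Monday (Mon=0 ... Sun=6)
Days before March (Jan-Feb): 59; March 1 index = (0 + 59) mod 7 = 3 -> Thursday
Last day offset: 31 - 1 = 30 days
Weekday index = (3 + 30) mod 7 = 5

Saturday, March 31


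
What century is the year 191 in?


Century = (year - 1) // 100 + 1
= (191 - 1) // 100 + 1
= 190 // 100 + 1
= 1 + 1

2nd century


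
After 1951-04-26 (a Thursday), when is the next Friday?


Current: Thursday
Target: Friday
Days ahead: 1

Next Friday: 1951-04-27
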